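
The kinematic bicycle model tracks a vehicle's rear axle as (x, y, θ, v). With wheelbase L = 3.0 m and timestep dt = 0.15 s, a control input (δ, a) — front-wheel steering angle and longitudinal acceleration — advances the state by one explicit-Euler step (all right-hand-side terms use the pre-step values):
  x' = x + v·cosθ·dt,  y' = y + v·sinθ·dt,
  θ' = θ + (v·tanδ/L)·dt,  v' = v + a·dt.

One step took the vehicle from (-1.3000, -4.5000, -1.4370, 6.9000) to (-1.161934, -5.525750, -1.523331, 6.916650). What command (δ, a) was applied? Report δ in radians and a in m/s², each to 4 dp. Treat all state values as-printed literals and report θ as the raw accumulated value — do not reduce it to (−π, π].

a = (v'−v)/dt = (0.016650)/0.15 = 0.1110
Δθ = θ'−θ = -0.086331;  (v·dt/L) = 6.9000·0.15/3.0 = 0.345000
tan δ = Δθ·L/(v·dt) = -0.250235  →  δ = -0.2452

δ = -0.2452, a = 0.1110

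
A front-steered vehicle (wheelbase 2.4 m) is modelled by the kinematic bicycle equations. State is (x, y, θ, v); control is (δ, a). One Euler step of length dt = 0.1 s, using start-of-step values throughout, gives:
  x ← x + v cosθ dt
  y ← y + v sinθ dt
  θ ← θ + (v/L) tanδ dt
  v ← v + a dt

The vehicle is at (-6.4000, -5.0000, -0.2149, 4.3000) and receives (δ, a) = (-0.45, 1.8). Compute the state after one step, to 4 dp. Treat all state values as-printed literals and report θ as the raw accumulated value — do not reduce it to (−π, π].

x' = -6.4000 + 4.3000·cos(-0.2149)·0.1 = -5.9799
y' = -5.0000 + 4.3000·sin(-0.2149)·0.1 = -5.0917
θ' = -0.2149 + (4.3000/2.4)·tan(-0.45)·0.1 = -0.3014
v' = 4.3000 + 1.8000·0.1 = 4.4800

(-5.9799, -5.0917, -0.3014, 4.4800)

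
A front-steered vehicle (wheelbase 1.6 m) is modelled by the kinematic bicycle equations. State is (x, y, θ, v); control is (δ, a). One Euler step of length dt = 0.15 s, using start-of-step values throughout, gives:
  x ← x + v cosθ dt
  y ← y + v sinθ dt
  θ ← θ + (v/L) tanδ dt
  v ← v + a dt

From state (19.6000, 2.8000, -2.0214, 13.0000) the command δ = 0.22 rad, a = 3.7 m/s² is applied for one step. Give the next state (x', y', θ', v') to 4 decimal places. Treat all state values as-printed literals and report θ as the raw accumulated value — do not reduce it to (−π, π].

x' = 19.6000 + 13.0000·cos(-2.0214)·0.15 = 18.7508
y' = 2.8000 + 13.0000·sin(-2.0214)·0.15 = 1.0446
θ' = -2.0214 + (13.0000/1.6)·tan(0.22)·0.15 = -1.7489
v' = 13.0000 + 3.7000·0.15 = 13.5550

(18.7508, 1.0446, -1.7489, 13.5550)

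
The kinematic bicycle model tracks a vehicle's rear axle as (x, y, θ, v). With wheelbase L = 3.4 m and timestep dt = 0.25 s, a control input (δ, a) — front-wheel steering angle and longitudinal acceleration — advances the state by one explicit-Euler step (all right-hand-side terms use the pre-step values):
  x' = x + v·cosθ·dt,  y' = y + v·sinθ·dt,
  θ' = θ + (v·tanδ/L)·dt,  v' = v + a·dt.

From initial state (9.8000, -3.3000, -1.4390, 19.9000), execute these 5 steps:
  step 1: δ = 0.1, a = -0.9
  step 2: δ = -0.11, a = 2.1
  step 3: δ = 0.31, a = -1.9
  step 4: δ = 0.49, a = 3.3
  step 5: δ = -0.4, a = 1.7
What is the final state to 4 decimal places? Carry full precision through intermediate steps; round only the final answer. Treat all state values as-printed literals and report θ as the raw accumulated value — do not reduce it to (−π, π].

(20.2001, -23.0938, -0.8414, 20.9750)

after step 1 (δ=0.1, a=-0.9): (10.453790, -8.231854, -1.292187, 19.675000)
after step 2 (δ=-0.11, a=2.1): (11.806540, -12.960931, -1.451968, 20.200000)
after step 3 (δ=0.31, a=-1.9): (12.405213, -17.975319, -0.976187, 19.725000)
after step 4 (δ=0.49, a=3.3): (15.167626, -22.060207, -0.202578, 20.550000)
after step 5 (δ=-0.4, a=1.7): (20.200069, -23.093849, -0.841431, 20.975000)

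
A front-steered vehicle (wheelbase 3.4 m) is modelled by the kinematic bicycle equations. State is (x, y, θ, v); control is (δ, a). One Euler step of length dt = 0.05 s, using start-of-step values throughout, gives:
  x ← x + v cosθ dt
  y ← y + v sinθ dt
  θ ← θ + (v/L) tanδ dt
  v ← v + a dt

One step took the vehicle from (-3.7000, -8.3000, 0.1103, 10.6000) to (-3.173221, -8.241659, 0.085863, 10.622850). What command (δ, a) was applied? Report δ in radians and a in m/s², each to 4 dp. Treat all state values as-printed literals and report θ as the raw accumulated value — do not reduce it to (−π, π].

δ = -0.1555, a = 0.4570

a = (v'−v)/dt = (0.022850)/0.05 = 0.4570
Δθ = θ'−θ = -0.024437;  (v·dt/L) = 10.6000·0.05/3.4 = 0.155882
tan δ = Δθ·L/(v·dt) = -0.156766  →  δ = -0.1555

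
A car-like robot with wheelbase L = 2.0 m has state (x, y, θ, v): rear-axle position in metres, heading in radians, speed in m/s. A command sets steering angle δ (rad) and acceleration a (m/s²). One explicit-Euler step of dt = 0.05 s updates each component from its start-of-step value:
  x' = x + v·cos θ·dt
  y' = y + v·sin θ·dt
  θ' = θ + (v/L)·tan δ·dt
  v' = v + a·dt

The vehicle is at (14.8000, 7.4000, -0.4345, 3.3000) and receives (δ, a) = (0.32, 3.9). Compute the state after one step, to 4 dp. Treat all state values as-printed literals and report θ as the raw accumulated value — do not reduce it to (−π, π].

(14.9497, 7.3305, -0.4072, 3.4950)

x' = 14.8000 + 3.3000·cos(-0.4345)·0.05 = 14.9497
y' = 7.4000 + 3.3000·sin(-0.4345)·0.05 = 7.3305
θ' = -0.4345 + (3.3000/2.0)·tan(0.32)·0.05 = -0.4072
v' = 3.3000 + 3.9000·0.05 = 3.4950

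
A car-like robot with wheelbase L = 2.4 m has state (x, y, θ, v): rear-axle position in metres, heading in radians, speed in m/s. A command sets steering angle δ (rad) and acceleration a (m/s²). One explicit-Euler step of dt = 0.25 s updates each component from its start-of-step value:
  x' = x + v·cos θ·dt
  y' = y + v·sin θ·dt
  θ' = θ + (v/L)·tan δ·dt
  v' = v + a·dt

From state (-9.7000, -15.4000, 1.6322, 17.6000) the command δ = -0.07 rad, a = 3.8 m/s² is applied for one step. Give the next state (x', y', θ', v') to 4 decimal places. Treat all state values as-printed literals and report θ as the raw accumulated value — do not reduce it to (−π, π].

x' = -9.7000 + 17.6000·cos(1.6322)·0.25 = -9.9700
y' = -15.4000 + 17.6000·sin(1.6322)·0.25 = -11.0083
θ' = 1.6322 + (17.6000/2.4)·tan(-0.07)·0.25 = 1.5037
v' = 17.6000 + 3.8000·0.25 = 18.5500

(-9.9700, -11.0083, 1.5037, 18.5500)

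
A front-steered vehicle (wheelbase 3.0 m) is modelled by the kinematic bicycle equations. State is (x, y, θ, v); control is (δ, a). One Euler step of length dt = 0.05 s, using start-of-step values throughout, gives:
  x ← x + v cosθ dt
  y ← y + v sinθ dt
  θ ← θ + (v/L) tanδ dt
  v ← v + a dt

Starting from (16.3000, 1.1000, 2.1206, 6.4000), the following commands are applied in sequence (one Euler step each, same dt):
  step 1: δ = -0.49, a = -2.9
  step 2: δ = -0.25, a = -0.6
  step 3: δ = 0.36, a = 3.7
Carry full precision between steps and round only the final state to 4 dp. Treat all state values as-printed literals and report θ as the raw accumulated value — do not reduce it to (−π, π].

after step 1 (δ=-0.49, a=-2.9): (16.132794, 1.372841, 2.063705, 6.255000)
after step 2 (δ=-0.25, a=-0.6): (15.984803, 1.648361, 2.037086, 6.225000)
after step 3 (δ=0.36, a=3.7): (15.844873, 1.926383, 2.076138, 6.410000)

(15.8449, 1.9264, 2.0761, 6.4100)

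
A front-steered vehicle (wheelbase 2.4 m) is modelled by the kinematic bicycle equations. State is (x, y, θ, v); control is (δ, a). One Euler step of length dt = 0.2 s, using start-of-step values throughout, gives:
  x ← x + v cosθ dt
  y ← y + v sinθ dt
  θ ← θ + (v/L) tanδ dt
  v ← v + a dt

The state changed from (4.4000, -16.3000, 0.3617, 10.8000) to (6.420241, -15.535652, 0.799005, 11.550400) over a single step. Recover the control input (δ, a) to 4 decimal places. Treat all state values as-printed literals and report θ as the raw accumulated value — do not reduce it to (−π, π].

δ = 0.4523, a = 3.7520

a = (v'−v)/dt = (0.750400)/0.2 = 3.7520
Δθ = θ'−θ = 0.437305;  (v·dt/L) = 10.8000·0.2/2.4 = 0.900000
tan δ = Δθ·L/(v·dt) = 0.485894  →  δ = 0.4523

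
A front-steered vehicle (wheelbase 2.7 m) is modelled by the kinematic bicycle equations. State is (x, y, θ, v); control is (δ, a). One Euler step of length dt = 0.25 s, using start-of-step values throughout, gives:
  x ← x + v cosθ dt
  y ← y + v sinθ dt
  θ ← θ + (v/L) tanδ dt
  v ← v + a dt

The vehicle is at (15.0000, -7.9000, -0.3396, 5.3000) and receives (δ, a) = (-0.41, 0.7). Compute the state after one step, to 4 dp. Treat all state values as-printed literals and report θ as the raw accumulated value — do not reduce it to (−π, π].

(16.2493, -8.3414, -0.5529, 5.4750)

x' = 15.0000 + 5.3000·cos(-0.3396)·0.25 = 16.2493
y' = -7.9000 + 5.3000·sin(-0.3396)·0.25 = -8.3414
θ' = -0.3396 + (5.3000/2.7)·tan(-0.41)·0.25 = -0.5529
v' = 5.3000 + 0.7000·0.25 = 5.4750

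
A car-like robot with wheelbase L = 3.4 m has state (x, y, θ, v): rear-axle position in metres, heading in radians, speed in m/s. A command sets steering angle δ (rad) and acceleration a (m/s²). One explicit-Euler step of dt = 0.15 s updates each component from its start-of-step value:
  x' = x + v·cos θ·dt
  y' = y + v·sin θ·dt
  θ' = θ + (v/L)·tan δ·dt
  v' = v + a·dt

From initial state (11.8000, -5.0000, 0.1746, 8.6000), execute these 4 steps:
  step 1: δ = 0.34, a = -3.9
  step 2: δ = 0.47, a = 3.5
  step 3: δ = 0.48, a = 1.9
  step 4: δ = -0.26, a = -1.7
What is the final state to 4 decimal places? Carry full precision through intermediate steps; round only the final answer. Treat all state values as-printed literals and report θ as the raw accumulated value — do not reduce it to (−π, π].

(16.3725, -2.9723, 0.5810, 8.5700)

after step 1 (δ=0.34, a=-3.9): (13.070387, -4.775909, 0.308812, 8.015000)
after step 2 (δ=0.47, a=3.5): (14.215765, -4.410512, 0.488430, 8.540000)
after step 3 (δ=0.48, a=1.9): (15.346978, -3.809416, 0.684578, 8.825000)
after step 4 (δ=-0.26, a=-1.7): (16.372469, -2.972348, 0.581006, 8.570000)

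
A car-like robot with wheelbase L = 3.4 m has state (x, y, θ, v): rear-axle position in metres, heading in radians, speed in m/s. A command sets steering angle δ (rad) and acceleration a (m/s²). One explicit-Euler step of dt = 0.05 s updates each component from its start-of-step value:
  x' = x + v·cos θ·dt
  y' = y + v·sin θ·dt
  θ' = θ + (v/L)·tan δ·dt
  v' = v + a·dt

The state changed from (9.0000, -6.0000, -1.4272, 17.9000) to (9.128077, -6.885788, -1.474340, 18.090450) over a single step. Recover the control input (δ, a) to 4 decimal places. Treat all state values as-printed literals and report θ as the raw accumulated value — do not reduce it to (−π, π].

a = (v'−v)/dt = (0.190450)/0.05 = 3.8090
Δθ = θ'−θ = -0.047140;  (v·dt/L) = 17.9000·0.05/3.4 = 0.263235
tan δ = Δθ·L/(v·dt) = -0.179079  →  δ = -0.1772

δ = -0.1772, a = 3.8090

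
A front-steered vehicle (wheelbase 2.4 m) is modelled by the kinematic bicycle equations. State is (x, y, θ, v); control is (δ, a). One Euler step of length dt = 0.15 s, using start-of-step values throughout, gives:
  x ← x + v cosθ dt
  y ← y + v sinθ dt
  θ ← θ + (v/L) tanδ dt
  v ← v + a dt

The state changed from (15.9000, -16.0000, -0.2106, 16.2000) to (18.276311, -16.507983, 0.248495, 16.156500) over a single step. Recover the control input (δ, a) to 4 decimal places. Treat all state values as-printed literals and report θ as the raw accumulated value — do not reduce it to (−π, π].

δ = 0.4257, a = -0.2900

a = (v'−v)/dt = (-0.043500)/0.15 = -0.2900
Δθ = θ'−θ = 0.459095;  (v·dt/L) = 16.2000·0.15/2.4 = 1.012500
tan δ = Δθ·L/(v·dt) = 0.453427  →  δ = 0.4257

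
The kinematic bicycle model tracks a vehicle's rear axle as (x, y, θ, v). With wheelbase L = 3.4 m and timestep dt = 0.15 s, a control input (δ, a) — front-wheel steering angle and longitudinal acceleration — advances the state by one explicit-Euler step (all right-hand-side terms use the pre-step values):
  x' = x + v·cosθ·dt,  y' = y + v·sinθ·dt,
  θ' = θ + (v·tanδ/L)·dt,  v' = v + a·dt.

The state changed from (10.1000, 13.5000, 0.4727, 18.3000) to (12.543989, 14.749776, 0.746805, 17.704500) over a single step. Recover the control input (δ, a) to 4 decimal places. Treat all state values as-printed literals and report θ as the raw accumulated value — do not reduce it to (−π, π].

δ = 0.3273, a = -3.9700

a = (v'−v)/dt = (-0.595500)/0.15 = -3.9700
Δθ = θ'−θ = 0.274105;  (v·dt/L) = 18.3000·0.15/3.4 = 0.807353
tan δ = Δθ·L/(v·dt) = 0.339511  →  δ = 0.3273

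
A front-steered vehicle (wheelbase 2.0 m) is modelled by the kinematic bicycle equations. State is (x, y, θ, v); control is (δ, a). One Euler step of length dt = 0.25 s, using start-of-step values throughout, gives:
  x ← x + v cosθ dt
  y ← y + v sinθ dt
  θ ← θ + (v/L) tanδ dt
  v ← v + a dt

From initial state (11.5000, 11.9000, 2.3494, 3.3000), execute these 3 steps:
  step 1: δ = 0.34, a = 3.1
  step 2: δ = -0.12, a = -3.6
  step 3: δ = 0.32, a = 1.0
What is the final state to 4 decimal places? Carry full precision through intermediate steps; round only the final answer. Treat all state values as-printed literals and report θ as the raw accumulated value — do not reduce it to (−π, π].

(9.5042, 13.6168, 2.5654, 3.4250)

after step 1 (δ=0.34, a=3.1): (10.920614, 12.487313, 2.495316, 4.075000)
after step 2 (δ=-0.12, a=-3.6): (10.107313, 13.100823, 2.433896, 3.175000)
after step 3 (δ=0.32, a=1.0): (9.504173, 13.616828, 2.565417, 3.425000)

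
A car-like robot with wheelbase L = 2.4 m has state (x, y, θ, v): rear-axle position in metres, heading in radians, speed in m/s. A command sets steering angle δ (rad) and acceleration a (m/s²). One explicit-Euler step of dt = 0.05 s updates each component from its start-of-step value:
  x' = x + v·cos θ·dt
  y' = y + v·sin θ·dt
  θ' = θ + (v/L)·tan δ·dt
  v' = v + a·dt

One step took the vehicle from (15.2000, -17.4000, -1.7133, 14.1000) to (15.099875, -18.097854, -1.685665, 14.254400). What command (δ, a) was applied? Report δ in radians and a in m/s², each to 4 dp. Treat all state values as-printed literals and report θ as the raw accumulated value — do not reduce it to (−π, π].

δ = 0.0938, a = 3.0880

a = (v'−v)/dt = (0.154400)/0.05 = 3.0880
Δθ = θ'−θ = 0.027635;  (v·dt/L) = 14.1000·0.05/2.4 = 0.293750
tan δ = Δθ·L/(v·dt) = 0.094077  →  δ = 0.0938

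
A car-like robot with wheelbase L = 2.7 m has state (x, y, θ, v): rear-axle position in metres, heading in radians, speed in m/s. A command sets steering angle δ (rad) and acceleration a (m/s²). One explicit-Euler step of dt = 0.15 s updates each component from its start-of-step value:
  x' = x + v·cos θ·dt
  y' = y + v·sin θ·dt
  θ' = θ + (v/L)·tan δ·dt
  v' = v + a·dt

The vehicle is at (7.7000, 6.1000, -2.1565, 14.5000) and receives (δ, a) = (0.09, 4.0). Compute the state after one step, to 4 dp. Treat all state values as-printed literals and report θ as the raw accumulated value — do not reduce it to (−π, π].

x' = 7.7000 + 14.5000·cos(-2.1565)·0.15 = 6.4977
y' = 6.1000 + 14.5000·sin(-2.1565)·0.15 = 4.2875
θ' = -2.1565 + (14.5000/2.7)·tan(0.09)·0.15 = -2.0838
v' = 14.5000 + 4.0000·0.15 = 15.1000

(6.4977, 4.2875, -2.0838, 15.1000)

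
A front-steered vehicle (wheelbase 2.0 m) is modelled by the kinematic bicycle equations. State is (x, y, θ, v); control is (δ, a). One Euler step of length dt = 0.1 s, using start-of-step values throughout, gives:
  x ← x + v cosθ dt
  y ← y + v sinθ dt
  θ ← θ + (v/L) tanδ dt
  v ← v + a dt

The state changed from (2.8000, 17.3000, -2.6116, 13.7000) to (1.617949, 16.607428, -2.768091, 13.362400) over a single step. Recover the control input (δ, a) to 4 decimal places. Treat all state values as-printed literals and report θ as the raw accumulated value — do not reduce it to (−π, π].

a = (v'−v)/dt = (-0.337600)/0.1 = -3.3760
Δθ = θ'−θ = -0.156491;  (v·dt/L) = 13.7000·0.1/2.0 = 0.685000
tan δ = Δθ·L/(v·dt) = -0.228454  →  δ = -0.2246

δ = -0.2246, a = -3.3760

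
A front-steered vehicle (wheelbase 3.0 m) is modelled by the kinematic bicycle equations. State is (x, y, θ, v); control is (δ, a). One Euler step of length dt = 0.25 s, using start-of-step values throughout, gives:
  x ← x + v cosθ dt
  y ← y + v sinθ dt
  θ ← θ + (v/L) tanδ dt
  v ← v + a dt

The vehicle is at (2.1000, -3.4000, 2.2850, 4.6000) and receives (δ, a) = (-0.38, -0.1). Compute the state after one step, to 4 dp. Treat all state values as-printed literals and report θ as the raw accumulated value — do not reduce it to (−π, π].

(1.3467, -2.5310, 2.1319, 4.5750)

x' = 2.1000 + 4.6000·cos(2.2850)·0.25 = 1.3467
y' = -3.4000 + 4.6000·sin(2.2850)·0.25 = -2.5310
θ' = 2.2850 + (4.6000/3.0)·tan(-0.38)·0.25 = 2.1319
v' = 4.6000 − 0.1000·0.25 = 4.5750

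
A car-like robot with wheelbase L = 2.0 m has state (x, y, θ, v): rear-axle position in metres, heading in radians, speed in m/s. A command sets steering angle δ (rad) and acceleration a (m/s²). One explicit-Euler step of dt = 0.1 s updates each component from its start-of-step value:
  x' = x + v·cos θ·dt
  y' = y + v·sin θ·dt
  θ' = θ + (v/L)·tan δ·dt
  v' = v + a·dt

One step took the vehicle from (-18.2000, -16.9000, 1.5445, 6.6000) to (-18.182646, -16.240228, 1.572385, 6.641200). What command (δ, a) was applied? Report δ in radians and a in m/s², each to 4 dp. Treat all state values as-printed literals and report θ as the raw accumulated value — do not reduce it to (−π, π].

δ = 0.0843, a = 0.4120

a = (v'−v)/dt = (0.041200)/0.1 = 0.4120
Δθ = θ'−θ = 0.027885;  (v·dt/L) = 6.6000·0.1/2.0 = 0.330000
tan δ = Δθ·L/(v·dt) = 0.084500  →  δ = 0.0843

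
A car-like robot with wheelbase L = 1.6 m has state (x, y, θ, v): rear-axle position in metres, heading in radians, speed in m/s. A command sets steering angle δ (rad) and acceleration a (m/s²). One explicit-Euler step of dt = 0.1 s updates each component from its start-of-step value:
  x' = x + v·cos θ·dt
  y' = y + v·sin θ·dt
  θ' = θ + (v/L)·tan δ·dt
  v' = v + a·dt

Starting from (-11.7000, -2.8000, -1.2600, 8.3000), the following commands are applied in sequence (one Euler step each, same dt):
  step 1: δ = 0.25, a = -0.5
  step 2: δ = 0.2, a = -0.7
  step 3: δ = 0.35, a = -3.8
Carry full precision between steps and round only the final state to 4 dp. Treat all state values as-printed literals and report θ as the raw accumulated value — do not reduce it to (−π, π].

after step 1 (δ=0.25, a=-0.5): (-11.446172, -3.590235, -1.127541, 8.250000)
after step 2 (δ=0.2, a=-0.7): (-11.092344, -4.335507, -1.023019, 8.180000)
after step 3 (δ=0.35, a=-3.8): (-10.666337, -5.033821, -0.836398, 7.800000)

(-10.6663, -5.0338, -0.8364, 7.8000)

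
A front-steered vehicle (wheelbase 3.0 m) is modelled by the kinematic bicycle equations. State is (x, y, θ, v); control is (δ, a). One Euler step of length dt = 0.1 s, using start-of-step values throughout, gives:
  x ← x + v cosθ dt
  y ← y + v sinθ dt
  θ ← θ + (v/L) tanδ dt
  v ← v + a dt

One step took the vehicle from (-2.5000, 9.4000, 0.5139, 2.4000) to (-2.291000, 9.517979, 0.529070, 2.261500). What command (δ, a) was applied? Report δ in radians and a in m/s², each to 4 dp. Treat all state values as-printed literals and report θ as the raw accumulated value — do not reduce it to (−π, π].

a = (v'−v)/dt = (-0.138500)/0.1 = -1.3850
Δθ = θ'−θ = 0.015170;  (v·dt/L) = 2.4000·0.1/3.0 = 0.080000
tan δ = Δθ·L/(v·dt) = 0.189625  →  δ = 0.1874

δ = 0.1874, a = -1.3850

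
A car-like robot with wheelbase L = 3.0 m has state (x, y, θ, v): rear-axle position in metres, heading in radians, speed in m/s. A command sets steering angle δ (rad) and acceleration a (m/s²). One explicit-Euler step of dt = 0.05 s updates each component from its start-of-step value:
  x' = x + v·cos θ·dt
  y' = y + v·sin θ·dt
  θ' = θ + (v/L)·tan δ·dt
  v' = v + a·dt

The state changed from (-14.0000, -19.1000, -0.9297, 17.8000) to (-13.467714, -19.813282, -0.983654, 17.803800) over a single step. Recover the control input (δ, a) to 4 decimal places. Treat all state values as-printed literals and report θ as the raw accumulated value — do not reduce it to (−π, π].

a = (v'−v)/dt = (0.003800)/0.05 = 0.0760
Δθ = θ'−θ = -0.053954;  (v·dt/L) = 17.8000·0.05/3.0 = 0.296667
tan δ = Δθ·L/(v·dt) = -0.181867  →  δ = -0.1799

δ = -0.1799, a = 0.0760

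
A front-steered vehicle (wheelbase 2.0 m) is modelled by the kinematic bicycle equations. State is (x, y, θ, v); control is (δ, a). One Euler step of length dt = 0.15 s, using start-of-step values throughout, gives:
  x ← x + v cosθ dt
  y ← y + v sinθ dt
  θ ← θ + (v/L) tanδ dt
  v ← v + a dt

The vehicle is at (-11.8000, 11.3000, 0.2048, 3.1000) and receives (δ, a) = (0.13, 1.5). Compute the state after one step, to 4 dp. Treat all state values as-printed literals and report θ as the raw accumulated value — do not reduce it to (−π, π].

x' = -11.8000 + 3.1000·cos(0.2048)·0.15 = -11.3447
y' = 11.3000 + 3.1000·sin(0.2048)·0.15 = 11.3946
θ' = 0.2048 + (3.1000/2.0)·tan(0.13)·0.15 = 0.2352
v' = 3.1000 + 1.5000·0.15 = 3.3250

(-11.3447, 11.3946, 0.2352, 3.3250)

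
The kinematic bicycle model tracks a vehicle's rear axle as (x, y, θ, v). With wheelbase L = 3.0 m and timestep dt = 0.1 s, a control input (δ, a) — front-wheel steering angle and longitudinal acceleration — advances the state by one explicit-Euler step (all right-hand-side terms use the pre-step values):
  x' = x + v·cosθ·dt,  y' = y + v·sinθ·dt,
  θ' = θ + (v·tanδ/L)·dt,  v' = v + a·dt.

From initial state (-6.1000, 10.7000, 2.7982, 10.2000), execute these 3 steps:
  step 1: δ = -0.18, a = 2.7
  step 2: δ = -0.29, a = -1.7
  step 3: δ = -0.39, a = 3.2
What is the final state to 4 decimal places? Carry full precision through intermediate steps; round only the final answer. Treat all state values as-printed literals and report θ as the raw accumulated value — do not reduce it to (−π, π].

(-8.9219, 11.9585, 2.4911, 10.6200)

after step 1 (δ=-0.18, a=2.7): (-7.060450, 11.043417, 2.736330, 10.470000)
after step 2 (δ=-0.29, a=-1.7): (-8.022642, 11.456207, 2.632184, 10.300000)
after step 3 (δ=-0.39, a=3.2): (-8.921866, 11.958498, 2.491055, 10.620000)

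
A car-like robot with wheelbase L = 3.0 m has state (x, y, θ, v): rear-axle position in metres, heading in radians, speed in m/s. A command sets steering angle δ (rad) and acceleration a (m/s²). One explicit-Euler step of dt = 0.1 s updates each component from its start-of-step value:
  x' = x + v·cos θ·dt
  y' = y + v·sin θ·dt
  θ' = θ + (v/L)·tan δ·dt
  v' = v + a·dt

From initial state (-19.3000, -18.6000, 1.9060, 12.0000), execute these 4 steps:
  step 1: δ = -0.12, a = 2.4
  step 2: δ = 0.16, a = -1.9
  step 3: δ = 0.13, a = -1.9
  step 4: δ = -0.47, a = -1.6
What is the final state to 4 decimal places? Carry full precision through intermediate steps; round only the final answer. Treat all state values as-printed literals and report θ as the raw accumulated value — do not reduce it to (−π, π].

(-20.9252, -14.0722, 1.7753, 11.7000)

after step 1 (δ=-0.12, a=2.4): (-19.694754, -17.466788, 1.857768, 12.240000)
after step 2 (δ=0.16, a=-1.9): (-20.041206, -16.292843, 1.923611, 12.050000)
after step 3 (δ=0.13, a=-1.9): (-20.457583, -15.162066, 1.976124, 11.860000)
after step 4 (δ=-0.47, a=-1.6): (-20.925246, -14.072164, 1.775308, 11.700000)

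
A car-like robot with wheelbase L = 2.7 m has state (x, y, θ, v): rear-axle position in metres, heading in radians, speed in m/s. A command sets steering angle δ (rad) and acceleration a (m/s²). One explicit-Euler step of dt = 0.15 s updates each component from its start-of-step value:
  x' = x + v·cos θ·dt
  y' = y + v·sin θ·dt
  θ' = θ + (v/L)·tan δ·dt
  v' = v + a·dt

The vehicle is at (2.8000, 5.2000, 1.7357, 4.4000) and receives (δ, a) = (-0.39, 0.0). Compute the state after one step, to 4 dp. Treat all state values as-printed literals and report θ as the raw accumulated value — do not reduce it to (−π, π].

x' = 2.8000 + 4.4000·cos(1.7357)·0.15 = 2.6917
y' = 5.2000 + 4.4000·sin(1.7357)·0.15 = 5.8510
θ' = 1.7357 + (4.4000/2.7)·tan(-0.39)·0.15 = 1.6352
v' = 4.4000 + 0.0000·0.15 = 4.4000

(2.6917, 5.8510, 1.6352, 4.4000)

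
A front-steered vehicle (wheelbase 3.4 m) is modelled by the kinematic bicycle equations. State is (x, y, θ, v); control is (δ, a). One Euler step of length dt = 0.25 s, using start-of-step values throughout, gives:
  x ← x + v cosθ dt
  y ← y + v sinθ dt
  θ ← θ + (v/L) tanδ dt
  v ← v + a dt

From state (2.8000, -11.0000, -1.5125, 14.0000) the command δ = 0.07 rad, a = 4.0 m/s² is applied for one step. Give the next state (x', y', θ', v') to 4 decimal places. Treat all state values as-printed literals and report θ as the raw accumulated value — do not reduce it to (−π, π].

(3.0039, -14.4941, -1.4403, 15.0000)

x' = 2.8000 + 14.0000·cos(-1.5125)·0.25 = 3.0039
y' = -11.0000 + 14.0000·sin(-1.5125)·0.25 = -14.4941
θ' = -1.5125 + (14.0000/3.4)·tan(0.07)·0.25 = -1.4403
v' = 14.0000 + 4.0000·0.25 = 15.0000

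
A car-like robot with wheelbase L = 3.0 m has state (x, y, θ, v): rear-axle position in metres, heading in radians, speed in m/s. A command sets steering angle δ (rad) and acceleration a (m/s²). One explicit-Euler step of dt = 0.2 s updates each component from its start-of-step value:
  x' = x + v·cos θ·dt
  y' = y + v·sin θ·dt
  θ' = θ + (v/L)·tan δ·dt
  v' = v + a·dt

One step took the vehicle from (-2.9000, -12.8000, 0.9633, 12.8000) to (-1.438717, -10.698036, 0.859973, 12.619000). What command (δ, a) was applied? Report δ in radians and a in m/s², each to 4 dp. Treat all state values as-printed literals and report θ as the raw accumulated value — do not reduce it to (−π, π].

δ = -0.1205, a = -0.9050

a = (v'−v)/dt = (-0.181000)/0.2 = -0.9050
Δθ = θ'−θ = -0.103327;  (v·dt/L) = 12.8000·0.2/3.0 = 0.853333
tan δ = Δθ·L/(v·dt) = -0.121086  →  δ = -0.1205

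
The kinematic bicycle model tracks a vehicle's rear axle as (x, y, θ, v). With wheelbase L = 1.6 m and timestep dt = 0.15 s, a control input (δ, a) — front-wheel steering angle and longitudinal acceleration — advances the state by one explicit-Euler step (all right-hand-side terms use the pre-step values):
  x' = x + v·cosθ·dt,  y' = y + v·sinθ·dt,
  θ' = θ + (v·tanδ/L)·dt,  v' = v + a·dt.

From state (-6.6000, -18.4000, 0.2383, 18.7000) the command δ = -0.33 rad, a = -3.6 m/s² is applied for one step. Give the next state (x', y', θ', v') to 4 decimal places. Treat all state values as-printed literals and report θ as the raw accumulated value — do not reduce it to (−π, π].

x' = -6.6000 + 18.7000·cos(0.2383)·0.15 = -3.8743
y' = -18.4000 + 18.7000·sin(0.2383)·0.15 = -17.7379
θ' = 0.2383 + (18.7000/1.6)·tan(-0.33)·0.15 = -0.3622
v' = 18.7000 − 3.6000·0.15 = 18.1600

(-3.8743, -17.7379, -0.3622, 18.1600)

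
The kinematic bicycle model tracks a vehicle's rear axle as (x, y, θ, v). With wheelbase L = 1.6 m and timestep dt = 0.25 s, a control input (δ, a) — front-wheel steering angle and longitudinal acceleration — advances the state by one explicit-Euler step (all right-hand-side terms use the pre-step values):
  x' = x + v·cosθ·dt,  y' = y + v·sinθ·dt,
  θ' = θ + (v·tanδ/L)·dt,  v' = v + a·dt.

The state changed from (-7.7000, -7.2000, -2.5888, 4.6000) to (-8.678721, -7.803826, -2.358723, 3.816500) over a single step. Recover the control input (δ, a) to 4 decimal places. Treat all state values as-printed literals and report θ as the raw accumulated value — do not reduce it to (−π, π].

δ = 0.3098, a = -3.1340

a = (v'−v)/dt = (-0.783500)/0.25 = -3.1340
Δθ = θ'−θ = 0.230077;  (v·dt/L) = 4.6000·0.25/1.6 = 0.718750
tan δ = Δθ·L/(v·dt) = 0.320107  →  δ = 0.3098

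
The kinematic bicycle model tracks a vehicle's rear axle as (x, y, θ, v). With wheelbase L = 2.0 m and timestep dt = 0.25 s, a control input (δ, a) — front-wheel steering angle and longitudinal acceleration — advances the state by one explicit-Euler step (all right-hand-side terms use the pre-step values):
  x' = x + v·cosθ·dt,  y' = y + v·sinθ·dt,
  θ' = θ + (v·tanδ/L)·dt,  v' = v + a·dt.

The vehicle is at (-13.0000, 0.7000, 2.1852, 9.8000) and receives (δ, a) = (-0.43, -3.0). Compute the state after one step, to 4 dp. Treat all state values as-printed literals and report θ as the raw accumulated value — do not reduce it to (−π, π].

x' = -13.0000 + 9.8000·cos(2.1852)·0.25 = -14.4124
y' = 0.7000 + 9.8000·sin(2.1852)·0.25 = 2.7019
θ' = 2.1852 + (9.8000/2.0)·tan(-0.43)·0.25 = 1.6234
v' = 9.8000 − 3.0000·0.25 = 9.0500

(-14.4124, 2.7019, 1.6234, 9.0500)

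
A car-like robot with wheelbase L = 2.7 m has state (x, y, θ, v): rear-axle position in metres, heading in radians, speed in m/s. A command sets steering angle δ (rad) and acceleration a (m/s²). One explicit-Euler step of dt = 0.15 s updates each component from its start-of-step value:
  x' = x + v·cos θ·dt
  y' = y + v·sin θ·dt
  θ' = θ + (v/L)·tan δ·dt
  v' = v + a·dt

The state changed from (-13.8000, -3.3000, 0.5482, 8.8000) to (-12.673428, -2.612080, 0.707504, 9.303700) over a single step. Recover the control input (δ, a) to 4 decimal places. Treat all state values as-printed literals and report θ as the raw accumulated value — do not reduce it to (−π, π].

a = (v'−v)/dt = (0.503700)/0.15 = 3.3580
Δθ = θ'−θ = 0.159304;  (v·dt/L) = 8.8000·0.15/2.7 = 0.488889
tan δ = Δθ·L/(v·dt) = 0.325849  →  δ = 0.3150

δ = 0.3150, a = 3.3580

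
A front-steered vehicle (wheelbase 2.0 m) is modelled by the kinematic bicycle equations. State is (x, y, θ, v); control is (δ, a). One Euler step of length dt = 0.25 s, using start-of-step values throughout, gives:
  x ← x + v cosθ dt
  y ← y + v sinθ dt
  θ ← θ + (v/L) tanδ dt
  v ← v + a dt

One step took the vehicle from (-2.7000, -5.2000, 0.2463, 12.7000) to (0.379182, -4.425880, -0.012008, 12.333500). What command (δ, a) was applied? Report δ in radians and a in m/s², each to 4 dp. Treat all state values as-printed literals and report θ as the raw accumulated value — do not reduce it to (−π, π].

δ = -0.1613, a = -1.4660

a = (v'−v)/dt = (-0.366500)/0.25 = -1.4660
Δθ = θ'−θ = -0.258308;  (v·dt/L) = 12.7000·0.25/2.0 = 1.587500
tan δ = Δθ·L/(v·dt) = -0.162714  →  δ = -0.1613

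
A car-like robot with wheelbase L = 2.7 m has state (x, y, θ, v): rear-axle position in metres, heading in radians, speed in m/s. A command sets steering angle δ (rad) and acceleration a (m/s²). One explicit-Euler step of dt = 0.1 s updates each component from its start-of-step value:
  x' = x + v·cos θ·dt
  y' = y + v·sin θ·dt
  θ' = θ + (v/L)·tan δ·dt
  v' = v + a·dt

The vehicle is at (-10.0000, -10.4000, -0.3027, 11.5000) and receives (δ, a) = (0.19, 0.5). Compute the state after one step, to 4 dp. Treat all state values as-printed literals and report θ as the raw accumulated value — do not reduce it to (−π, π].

x' = -10.0000 + 11.5000·cos(-0.3027)·0.1 = -8.9023
y' = -10.4000 + 11.5000·sin(-0.3027)·0.1 = -10.7428
θ' = -0.3027 + (11.5000/2.7)·tan(0.19)·0.1 = -0.2208
v' = 11.5000 + 0.5000·0.1 = 11.5500

(-8.9023, -10.7428, -0.2208, 11.5500)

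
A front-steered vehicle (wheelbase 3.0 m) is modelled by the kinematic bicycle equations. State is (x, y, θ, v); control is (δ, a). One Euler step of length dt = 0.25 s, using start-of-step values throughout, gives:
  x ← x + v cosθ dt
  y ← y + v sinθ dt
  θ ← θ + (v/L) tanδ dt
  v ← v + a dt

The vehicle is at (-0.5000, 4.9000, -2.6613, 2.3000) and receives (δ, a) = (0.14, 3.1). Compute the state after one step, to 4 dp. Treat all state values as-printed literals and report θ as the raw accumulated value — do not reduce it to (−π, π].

(-1.0099, 4.6343, -2.6343, 3.0750)

x' = -0.5000 + 2.3000·cos(-2.6613)·0.25 = -1.0099
y' = 4.9000 + 2.3000·sin(-2.6613)·0.25 = 4.6343
θ' = -2.6613 + (2.3000/3.0)·tan(0.14)·0.25 = -2.6343
v' = 2.3000 + 3.1000·0.25 = 3.0750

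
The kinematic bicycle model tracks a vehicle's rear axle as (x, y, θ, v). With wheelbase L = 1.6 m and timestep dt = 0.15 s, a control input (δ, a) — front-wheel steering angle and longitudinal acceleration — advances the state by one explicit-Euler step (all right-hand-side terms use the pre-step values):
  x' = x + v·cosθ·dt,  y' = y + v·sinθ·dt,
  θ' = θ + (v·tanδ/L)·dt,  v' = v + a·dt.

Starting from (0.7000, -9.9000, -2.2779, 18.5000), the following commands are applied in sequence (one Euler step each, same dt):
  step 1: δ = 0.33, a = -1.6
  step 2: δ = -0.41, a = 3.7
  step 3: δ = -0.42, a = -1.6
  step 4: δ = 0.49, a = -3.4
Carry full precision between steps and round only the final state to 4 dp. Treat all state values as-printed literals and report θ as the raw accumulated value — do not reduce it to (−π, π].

(-6.3237, -16.3728, -2.2867, 18.0650)

after step 1 (δ=0.33, a=-1.6): (-1.102736, -12.009684, -1.683833, 18.260000)
after step 2 (δ=-0.41, a=3.7): (-1.411686, -14.731204, -2.427868, 18.815000)
after step 3 (δ=-0.42, a=-1.6): (-3.545105, -16.578802, -3.215580, 18.575000)
after step 4 (δ=0.49, a=-3.4): (-6.323732, -16.372843, -2.286734, 18.065000)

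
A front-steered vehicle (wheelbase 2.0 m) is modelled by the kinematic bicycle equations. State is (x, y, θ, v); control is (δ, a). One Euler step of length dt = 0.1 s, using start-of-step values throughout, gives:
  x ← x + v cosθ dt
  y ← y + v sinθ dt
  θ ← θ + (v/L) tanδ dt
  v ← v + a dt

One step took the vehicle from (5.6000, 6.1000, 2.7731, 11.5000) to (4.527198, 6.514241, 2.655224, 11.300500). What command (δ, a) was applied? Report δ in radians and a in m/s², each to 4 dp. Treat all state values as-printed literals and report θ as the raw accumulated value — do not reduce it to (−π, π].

δ = -0.2022, a = -1.9950

a = (v'−v)/dt = (-0.199500)/0.1 = -1.9950
Δθ = θ'−θ = -0.117876;  (v·dt/L) = 11.5000·0.1/2.0 = 0.575000
tan δ = Δθ·L/(v·dt) = -0.205002  →  δ = -0.2022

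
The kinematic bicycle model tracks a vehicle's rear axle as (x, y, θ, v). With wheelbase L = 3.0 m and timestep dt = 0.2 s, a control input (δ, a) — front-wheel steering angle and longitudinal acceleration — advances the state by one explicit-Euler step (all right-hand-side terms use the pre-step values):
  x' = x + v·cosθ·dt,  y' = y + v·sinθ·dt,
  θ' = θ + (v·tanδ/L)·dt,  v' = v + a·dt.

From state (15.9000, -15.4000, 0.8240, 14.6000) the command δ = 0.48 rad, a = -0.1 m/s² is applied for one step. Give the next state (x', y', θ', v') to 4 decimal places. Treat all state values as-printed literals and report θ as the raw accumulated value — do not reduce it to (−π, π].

x' = 15.9000 + 14.6000·cos(0.8240)·0.2 = 17.8835
y' = -15.4000 + 14.6000·sin(0.8240)·0.2 = -13.2571
θ' = 0.8240 + (14.6000/3.0)·tan(0.48)·0.2 = 1.3307
v' = 14.6000 − 0.1000·0.2 = 14.5800

(17.8835, -13.2571, 1.3307, 14.5800)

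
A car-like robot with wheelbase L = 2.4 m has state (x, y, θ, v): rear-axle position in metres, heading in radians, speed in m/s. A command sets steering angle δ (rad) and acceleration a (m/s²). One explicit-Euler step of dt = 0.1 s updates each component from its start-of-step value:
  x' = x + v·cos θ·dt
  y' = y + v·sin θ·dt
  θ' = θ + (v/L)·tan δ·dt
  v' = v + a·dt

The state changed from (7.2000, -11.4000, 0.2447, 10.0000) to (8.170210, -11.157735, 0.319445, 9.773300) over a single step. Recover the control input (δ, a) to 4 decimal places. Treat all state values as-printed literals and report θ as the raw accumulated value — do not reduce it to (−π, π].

δ = 0.1775, a = -2.2670

a = (v'−v)/dt = (-0.226700)/0.1 = -2.2670
Δθ = θ'−θ = 0.074745;  (v·dt/L) = 10.0000·0.1/2.4 = 0.416667
tan δ = Δθ·L/(v·dt) = 0.179388  →  δ = 0.1775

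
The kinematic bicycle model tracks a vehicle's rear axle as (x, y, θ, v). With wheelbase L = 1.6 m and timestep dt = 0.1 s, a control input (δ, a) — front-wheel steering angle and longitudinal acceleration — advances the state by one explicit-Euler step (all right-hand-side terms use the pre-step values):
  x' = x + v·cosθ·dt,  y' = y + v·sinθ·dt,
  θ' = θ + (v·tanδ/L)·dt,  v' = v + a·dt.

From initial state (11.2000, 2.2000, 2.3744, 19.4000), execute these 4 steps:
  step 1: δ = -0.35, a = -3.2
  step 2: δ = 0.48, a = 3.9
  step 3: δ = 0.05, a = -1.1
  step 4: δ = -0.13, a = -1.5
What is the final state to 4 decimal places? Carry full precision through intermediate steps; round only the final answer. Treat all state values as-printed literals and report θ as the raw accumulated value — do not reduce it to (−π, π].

(5.8383, 7.3886, 2.4553, 19.2100)

after step 1 (δ=-0.35, a=-3.2): (9.803467, 3.546587, 1.931803, 19.080000)
after step 2 (δ=0.48, a=3.9): (9.129531, 5.331601, 2.552631, 19.470000)
after step 3 (δ=0.05, a=-1.1): (7.510565, 6.413155, 2.613526, 19.360000)
after step 4 (δ=-0.13, a=-1.5): (5.838282, 7.388636, 2.455334, 19.210000)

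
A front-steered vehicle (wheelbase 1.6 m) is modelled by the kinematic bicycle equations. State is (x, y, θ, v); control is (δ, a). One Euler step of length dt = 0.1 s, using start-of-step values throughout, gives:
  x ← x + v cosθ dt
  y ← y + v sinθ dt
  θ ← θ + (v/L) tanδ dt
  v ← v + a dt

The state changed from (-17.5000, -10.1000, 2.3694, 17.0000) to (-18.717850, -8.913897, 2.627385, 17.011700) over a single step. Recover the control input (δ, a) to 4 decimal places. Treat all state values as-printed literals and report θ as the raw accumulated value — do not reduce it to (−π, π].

δ = 0.2382, a = 0.1170

a = (v'−v)/dt = (0.011700)/0.1 = 0.1170
Δθ = θ'−θ = 0.257985;  (v·dt/L) = 17.0000·0.1/1.6 = 1.062500
tan δ = Δθ·L/(v·dt) = 0.242809  →  δ = 0.2382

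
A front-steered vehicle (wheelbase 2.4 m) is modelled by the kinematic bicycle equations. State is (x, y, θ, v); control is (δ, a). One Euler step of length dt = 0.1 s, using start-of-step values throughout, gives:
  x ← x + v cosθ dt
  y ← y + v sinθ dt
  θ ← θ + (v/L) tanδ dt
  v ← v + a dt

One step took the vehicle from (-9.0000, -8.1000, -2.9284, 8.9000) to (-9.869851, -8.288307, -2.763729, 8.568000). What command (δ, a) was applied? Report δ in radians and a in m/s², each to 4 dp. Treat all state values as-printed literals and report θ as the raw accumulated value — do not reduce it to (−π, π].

δ = 0.4179, a = -3.3200

a = (v'−v)/dt = (-0.332000)/0.1 = -3.3200
Δθ = θ'−θ = 0.164671;  (v·dt/L) = 8.9000·0.1/2.4 = 0.370833
tan δ = Δθ·L/(v·dt) = 0.444057  →  δ = 0.4179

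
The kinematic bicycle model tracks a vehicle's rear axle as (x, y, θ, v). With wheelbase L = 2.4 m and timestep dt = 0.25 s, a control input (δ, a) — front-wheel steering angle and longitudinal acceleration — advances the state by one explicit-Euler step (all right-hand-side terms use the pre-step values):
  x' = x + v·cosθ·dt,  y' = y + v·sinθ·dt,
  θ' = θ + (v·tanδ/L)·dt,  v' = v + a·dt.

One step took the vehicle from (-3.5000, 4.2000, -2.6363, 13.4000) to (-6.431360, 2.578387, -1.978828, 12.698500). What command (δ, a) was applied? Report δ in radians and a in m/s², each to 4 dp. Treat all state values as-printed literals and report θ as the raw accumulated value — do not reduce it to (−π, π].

a = (v'−v)/dt = (-0.701500)/0.25 = -2.8060
Δθ = θ'−θ = 0.657472;  (v·dt/L) = 13.4000·0.25/2.4 = 1.395833
tan δ = Δθ·L/(v·dt) = 0.471025  →  δ = 0.4402

δ = 0.4402, a = -2.8060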